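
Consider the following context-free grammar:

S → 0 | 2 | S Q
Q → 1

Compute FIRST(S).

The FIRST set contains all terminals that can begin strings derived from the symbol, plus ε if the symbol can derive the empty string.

We compute FIRST(S) using the standard algorithm.
FIRST(Q) = {1}
FIRST(S) = {0, 2}
Therefore, FIRST(S) = {0, 2}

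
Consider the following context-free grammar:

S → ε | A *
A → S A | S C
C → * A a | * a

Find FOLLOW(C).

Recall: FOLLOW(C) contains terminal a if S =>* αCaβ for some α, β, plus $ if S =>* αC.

We compute FOLLOW(C) using the standard algorithm.
FOLLOW(S) starts with {$}.
FIRST(A) = {*}
FIRST(C) = {*}
FIRST(S) = {*, ε}
FOLLOW(A) = {*, a}
FOLLOW(C) = {*, a}
FOLLOW(S) = {$, *}
Therefore, FOLLOW(C) = {*, a}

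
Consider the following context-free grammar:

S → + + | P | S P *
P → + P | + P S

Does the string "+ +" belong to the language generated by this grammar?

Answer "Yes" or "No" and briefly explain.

Yes - a valid derivation exists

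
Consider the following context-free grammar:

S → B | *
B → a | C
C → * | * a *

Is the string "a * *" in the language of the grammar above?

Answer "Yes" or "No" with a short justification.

No - no valid derivation exists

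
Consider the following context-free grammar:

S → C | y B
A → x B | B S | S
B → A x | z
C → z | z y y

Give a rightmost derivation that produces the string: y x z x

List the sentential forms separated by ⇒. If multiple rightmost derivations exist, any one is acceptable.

S ⇒ y B ⇒ y A x ⇒ y x B x ⇒ y x z x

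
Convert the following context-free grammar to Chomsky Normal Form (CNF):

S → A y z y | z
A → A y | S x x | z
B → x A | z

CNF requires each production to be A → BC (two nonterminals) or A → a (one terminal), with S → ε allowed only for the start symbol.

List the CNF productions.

TY → y; TZ → z; S → z; TX → x; A → z; B → z; S → A X0; X0 → TY X1; X1 → TZ TY; A → A TY; A → S X2; X2 → TX TX; B → TX A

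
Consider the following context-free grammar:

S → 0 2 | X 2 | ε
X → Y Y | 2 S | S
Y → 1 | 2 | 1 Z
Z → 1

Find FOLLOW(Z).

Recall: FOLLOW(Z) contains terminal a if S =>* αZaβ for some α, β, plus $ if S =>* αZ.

We compute FOLLOW(Z) using the standard algorithm.
FOLLOW(S) starts with {$}.
FIRST(S) = {0, 1, 2, ε}
FIRST(X) = {0, 1, 2, ε}
FIRST(Y) = {1, 2}
FIRST(Z) = {1}
FOLLOW(S) = {$, 2}
FOLLOW(X) = {2}
FOLLOW(Y) = {1, 2}
FOLLOW(Z) = {1, 2}
Therefore, FOLLOW(Z) = {1, 2}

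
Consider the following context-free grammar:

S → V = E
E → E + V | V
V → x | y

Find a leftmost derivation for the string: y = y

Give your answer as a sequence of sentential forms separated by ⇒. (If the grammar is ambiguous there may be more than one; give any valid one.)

S ⇒ V = E ⇒ y = E ⇒ y = V ⇒ y = y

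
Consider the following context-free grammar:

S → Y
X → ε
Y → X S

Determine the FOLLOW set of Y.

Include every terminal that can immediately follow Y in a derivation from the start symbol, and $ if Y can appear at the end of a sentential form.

We compute FOLLOW(Y) using the standard algorithm.
FOLLOW(S) starts with {$}.
FIRST(S) = {}
FIRST(X) = {ε}
FIRST(Y) = {}
FOLLOW(S) = {$}
FOLLOW(X) = {}
FOLLOW(Y) = {$}
Therefore, FOLLOW(Y) = {$}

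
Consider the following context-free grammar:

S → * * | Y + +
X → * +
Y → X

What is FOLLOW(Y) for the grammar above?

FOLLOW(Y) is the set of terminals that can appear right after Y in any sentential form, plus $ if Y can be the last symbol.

We compute FOLLOW(Y) using the standard algorithm.
FOLLOW(S) starts with {$}.
FIRST(S) = {*}
FIRST(X) = {*}
FIRST(Y) = {*}
FOLLOW(S) = {$}
FOLLOW(X) = {+}
FOLLOW(Y) = {+}
Therefore, FOLLOW(Y) = {+}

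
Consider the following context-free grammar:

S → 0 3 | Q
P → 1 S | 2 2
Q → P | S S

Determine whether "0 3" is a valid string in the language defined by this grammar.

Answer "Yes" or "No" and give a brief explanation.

Yes - a valid derivation exists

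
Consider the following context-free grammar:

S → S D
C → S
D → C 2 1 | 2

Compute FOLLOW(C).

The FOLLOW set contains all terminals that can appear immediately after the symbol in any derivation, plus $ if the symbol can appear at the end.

We compute FOLLOW(C) using the standard algorithm.
FOLLOW(S) starts with {$}.
FIRST(C) = {}
FIRST(D) = {2}
FIRST(S) = {}
FOLLOW(C) = {2}
FOLLOW(D) = {$, 2}
FOLLOW(S) = {$, 2}
Therefore, FOLLOW(C) = {2}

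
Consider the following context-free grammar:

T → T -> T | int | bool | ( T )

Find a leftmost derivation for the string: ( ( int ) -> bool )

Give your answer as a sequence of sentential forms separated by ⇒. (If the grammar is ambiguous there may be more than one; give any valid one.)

T ⇒ ( T ) ⇒ ( T -> T ) ⇒ ( ( T ) -> T ) ⇒ ( ( int ) -> T ) ⇒ ( ( int ) -> bool )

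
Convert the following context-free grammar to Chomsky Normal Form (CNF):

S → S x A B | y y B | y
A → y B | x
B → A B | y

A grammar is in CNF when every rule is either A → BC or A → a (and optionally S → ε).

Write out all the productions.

TX → x; TY → y; S → y; A → x; B → y; S → S X0; X0 → TX X1; X1 → A B; S → TY X2; X2 → TY B; A → TY B; B → A B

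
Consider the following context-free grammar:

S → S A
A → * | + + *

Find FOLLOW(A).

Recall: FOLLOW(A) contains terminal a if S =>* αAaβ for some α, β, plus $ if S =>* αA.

We compute FOLLOW(A) using the standard algorithm.
FOLLOW(S) starts with {$}.
FIRST(A) = {*, +}
FIRST(S) = {}
FOLLOW(A) = {$, *, +}
FOLLOW(S) = {$, *, +}
Therefore, FOLLOW(A) = {$, *, +}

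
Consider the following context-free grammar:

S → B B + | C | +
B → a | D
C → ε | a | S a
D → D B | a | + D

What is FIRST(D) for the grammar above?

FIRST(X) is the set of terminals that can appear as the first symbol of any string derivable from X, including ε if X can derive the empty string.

We compute FIRST(D) using the standard algorithm.
FIRST(B) = {+, a}
FIRST(C) = {+, a, ε}
FIRST(D) = {+, a}
FIRST(S) = {+, a, ε}
Therefore, FIRST(D) = {+, a}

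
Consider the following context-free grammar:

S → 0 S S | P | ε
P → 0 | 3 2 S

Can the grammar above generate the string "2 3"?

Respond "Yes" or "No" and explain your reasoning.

No - no valid derivation exists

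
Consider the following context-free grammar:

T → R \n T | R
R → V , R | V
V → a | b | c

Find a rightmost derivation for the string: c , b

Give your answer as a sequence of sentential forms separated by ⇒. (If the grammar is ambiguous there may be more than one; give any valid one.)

T ⇒ R ⇒ V , R ⇒ V , V ⇒ V , b ⇒ c , b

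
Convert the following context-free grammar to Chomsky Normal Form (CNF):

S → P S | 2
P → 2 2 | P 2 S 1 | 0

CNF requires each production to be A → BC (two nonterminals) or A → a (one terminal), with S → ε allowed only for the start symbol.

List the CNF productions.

S → 2; T2 → 2; T1 → 1; P → 0; S → P S; P → T2 T2; P → P X0; X0 → T2 X1; X1 → S T1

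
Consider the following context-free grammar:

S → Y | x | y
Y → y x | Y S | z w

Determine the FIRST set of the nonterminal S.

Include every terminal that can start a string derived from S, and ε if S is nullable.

We compute FIRST(S) using the standard algorithm.
FIRST(S) = {x, y, z}
FIRST(Y) = {y, z}
Therefore, FIRST(S) = {x, y, z}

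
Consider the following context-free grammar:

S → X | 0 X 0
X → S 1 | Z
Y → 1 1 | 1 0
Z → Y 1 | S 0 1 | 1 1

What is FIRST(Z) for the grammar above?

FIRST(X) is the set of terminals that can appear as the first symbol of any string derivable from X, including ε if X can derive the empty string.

We compute FIRST(Z) using the standard algorithm.
FIRST(S) = {0, 1}
FIRST(X) = {0, 1}
FIRST(Y) = {1}
FIRST(Z) = {0, 1}
Therefore, FIRST(Z) = {0, 1}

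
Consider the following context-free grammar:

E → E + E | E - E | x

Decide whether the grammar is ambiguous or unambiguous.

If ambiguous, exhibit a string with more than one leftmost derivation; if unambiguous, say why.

Ambiguous - the string 'x - x + x - x + x' has two distinct leftmost derivations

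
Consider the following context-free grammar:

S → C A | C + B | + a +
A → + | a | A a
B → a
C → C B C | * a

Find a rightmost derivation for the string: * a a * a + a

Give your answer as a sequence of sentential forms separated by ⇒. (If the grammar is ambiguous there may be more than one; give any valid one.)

S ⇒ C + B ⇒ C + a ⇒ C B C + a ⇒ C B * a + a ⇒ C a * a + a ⇒ * a a * a + a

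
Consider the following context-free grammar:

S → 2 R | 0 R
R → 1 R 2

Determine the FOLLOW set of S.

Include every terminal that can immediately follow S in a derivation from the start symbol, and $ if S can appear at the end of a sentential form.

We compute FOLLOW(S) using the standard algorithm.
FOLLOW(S) starts with {$}.
FIRST(R) = {1}
FIRST(S) = {0, 2}
FOLLOW(R) = {$, 2}
FOLLOW(S) = {$}
Therefore, FOLLOW(S) = {$}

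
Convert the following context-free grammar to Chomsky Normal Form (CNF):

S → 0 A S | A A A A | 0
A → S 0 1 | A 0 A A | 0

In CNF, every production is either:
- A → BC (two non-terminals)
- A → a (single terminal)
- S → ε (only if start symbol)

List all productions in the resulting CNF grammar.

T0 → 0; S → 0; T1 → 1; A → 0; S → T0 X0; X0 → A S; S → A X1; X1 → A X2; X2 → A A; A → S X3; X3 → T0 T1; A → A X4; X4 → T0 X5; X5 → A A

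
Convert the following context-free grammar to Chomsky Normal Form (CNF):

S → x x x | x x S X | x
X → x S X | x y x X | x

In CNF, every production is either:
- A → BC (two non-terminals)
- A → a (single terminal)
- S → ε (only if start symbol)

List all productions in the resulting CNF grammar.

TX → x; S → x; TY → y; X → x; S → TX X0; X0 → TX TX; S → TX X1; X1 → TX X2; X2 → S X; X → TX X3; X3 → S X; X → TX X4; X4 → TY X5; X5 → TX X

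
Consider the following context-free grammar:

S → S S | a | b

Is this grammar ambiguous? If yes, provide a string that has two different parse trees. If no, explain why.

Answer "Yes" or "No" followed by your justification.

Yes - the string 'a b b b a' has two distinct leftmost derivations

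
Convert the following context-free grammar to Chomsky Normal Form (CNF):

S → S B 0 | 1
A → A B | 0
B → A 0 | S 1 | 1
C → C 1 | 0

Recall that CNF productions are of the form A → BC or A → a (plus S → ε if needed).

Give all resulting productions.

T0 → 0; S → 1; A → 0; T1 → 1; B → 1; C → 0; S → S X0; X0 → B T0; A → A B; B → A T0; B → S T1; C → C T1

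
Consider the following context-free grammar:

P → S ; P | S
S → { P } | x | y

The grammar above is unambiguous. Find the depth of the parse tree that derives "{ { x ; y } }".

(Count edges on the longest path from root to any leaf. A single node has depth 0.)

7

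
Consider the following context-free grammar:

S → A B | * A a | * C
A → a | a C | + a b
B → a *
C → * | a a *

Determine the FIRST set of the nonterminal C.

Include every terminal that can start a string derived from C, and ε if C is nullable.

We compute FIRST(C) using the standard algorithm.
FIRST(A) = {+, a}
FIRST(B) = {a}
FIRST(C) = {*, a}
FIRST(S) = {*, +, a}
Therefore, FIRST(C) = {*, a}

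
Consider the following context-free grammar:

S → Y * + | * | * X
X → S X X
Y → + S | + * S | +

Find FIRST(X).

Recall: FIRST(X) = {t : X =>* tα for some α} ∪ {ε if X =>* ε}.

We compute FIRST(X) using the standard algorithm.
FIRST(S) = {*, +}
FIRST(X) = {*, +}
FIRST(Y) = {+}
Therefore, FIRST(X) = {*, +}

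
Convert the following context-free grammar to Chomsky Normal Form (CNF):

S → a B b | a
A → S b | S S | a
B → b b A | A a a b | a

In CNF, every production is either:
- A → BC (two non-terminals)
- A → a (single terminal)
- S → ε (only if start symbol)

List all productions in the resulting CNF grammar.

TA → a; TB → b; S → a; A → a; B → a; S → TA X0; X0 → B TB; A → S TB; A → S S; B → TB X1; X1 → TB A; B → A X2; X2 → TA X3; X3 → TA TB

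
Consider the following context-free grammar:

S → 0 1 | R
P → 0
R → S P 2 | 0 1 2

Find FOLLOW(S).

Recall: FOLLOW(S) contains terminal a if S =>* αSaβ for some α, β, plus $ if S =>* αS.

We compute FOLLOW(S) using the standard algorithm.
FOLLOW(S) starts with {$}.
FIRST(P) = {0}
FIRST(R) = {0}
FIRST(S) = {0}
FOLLOW(P) = {2}
FOLLOW(R) = {$, 0}
FOLLOW(S) = {$, 0}
Therefore, FOLLOW(S) = {$, 0}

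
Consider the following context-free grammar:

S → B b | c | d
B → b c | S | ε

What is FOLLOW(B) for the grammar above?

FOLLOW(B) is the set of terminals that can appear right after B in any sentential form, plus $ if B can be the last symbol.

We compute FOLLOW(B) using the standard algorithm.
FOLLOW(S) starts with {$}.
FIRST(B) = {b, c, d, ε}
FIRST(S) = {b, c, d}
FOLLOW(B) = {b}
FOLLOW(S) = {$, b}
Therefore, FOLLOW(B) = {b}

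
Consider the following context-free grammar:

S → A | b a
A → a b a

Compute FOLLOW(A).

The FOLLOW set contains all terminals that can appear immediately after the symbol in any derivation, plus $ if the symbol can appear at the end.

We compute FOLLOW(A) using the standard algorithm.
FOLLOW(S) starts with {$}.
FIRST(A) = {a}
FIRST(S) = {a, b}
FOLLOW(A) = {$}
FOLLOW(S) = {$}
Therefore, FOLLOW(A) = {$}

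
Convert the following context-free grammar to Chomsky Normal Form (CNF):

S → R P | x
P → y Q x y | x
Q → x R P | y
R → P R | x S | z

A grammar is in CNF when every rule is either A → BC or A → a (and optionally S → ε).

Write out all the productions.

S → x; TY → y; TX → x; P → x; Q → y; R → z; S → R P; P → TY X0; X0 → Q X1; X1 → TX TY; Q → TX X2; X2 → R P; R → P R; R → TX S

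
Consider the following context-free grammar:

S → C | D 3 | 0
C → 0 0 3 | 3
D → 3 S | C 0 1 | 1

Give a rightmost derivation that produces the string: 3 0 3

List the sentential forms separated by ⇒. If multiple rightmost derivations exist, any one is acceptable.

S ⇒ D 3 ⇒ 3 S 3 ⇒ 3 0 3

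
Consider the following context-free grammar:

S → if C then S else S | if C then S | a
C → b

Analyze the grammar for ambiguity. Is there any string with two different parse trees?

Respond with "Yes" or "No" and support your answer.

Yes - the string 'if b then if b then if b then a else a else a' has two distinct parse trees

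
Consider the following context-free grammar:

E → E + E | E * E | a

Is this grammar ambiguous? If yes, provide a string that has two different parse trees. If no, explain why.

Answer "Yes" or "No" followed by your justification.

Yes - the string 'a + a * a * a' has two distinct leftmost derivations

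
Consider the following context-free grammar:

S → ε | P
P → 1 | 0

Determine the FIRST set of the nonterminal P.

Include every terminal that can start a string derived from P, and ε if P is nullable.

We compute FIRST(P) using the standard algorithm.
FIRST(P) = {0, 1}
FIRST(S) = {0, 1, ε}
Therefore, FIRST(P) = {0, 1}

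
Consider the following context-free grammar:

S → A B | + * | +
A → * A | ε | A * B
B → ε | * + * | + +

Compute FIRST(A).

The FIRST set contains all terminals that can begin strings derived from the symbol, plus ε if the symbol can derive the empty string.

We compute FIRST(A) using the standard algorithm.
FIRST(A) = {*, ε}
FIRST(B) = {*, +, ε}
FIRST(S) = {*, +, ε}
Therefore, FIRST(A) = {*, ε}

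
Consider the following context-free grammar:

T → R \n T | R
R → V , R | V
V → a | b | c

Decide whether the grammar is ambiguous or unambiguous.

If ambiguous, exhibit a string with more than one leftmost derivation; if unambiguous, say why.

Unambiguous - every string in the language has a unique leftmost derivation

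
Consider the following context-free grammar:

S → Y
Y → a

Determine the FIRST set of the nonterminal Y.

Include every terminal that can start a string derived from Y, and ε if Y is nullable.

We compute FIRST(Y) using the standard algorithm.
FIRST(S) = {a}
FIRST(Y) = {a}
Therefore, FIRST(Y) = {a}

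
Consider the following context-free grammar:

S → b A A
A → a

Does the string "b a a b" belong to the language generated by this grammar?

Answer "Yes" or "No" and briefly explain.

No - no valid derivation exists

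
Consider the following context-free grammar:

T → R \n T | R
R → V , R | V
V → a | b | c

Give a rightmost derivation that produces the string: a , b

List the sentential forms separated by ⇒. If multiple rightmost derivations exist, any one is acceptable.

T ⇒ R ⇒ V , R ⇒ V , V ⇒ V , b ⇒ a , b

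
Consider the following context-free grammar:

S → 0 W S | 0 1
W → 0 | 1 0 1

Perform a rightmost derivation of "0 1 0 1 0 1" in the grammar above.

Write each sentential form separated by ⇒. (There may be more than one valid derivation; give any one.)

S ⇒ 0 W S ⇒ 0 W 0 1 ⇒ 0 1 0 1 0 1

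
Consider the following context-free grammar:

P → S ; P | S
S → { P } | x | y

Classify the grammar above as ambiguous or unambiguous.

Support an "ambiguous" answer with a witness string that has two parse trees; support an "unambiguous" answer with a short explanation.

Unambiguous - every string in the language has a unique parse tree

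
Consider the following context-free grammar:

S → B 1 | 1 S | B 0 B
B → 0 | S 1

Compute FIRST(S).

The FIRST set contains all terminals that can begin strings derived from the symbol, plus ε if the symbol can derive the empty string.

We compute FIRST(S) using the standard algorithm.
FIRST(B) = {0, 1}
FIRST(S) = {0, 1}
Therefore, FIRST(S) = {0, 1}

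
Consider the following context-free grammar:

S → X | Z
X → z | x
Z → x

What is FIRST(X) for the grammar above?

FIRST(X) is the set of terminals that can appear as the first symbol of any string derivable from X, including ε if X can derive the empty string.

We compute FIRST(X) using the standard algorithm.
FIRST(S) = {x, z}
FIRST(X) = {x, z}
FIRST(Z) = {x}
Therefore, FIRST(X) = {x, z}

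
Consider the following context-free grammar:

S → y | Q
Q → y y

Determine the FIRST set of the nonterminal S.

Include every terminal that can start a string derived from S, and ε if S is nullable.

We compute FIRST(S) using the standard algorithm.
FIRST(Q) = {y}
FIRST(S) = {y}
Therefore, FIRST(S) = {y}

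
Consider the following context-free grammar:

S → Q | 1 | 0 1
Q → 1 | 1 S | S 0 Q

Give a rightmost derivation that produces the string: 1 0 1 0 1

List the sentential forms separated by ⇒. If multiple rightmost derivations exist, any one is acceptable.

S ⇒ Q ⇒ S 0 Q ⇒ S 0 1 S ⇒ S 0 1 0 1 ⇒ 1 0 1 0 1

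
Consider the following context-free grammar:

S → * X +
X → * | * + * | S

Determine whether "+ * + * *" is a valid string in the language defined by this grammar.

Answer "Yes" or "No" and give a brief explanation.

No - no valid derivation exists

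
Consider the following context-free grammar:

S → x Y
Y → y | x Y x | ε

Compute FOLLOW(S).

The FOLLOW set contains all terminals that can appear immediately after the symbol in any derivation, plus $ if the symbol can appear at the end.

We compute FOLLOW(S) using the standard algorithm.
FOLLOW(S) starts with {$}.
FIRST(S) = {x}
FIRST(Y) = {x, y, ε}
FOLLOW(S) = {$}
FOLLOW(Y) = {$, x}
Therefore, FOLLOW(S) = {$}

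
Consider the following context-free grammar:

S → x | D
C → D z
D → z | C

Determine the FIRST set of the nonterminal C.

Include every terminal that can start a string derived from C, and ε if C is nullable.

We compute FIRST(C) using the standard algorithm.
FIRST(C) = {z}
FIRST(D) = {z}
FIRST(S) = {x, z}
Therefore, FIRST(C) = {z}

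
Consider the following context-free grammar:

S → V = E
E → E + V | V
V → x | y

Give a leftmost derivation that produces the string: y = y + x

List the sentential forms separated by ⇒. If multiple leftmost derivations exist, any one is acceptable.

S ⇒ V = E ⇒ y = E ⇒ y = E + V ⇒ y = V + V ⇒ y = y + V ⇒ y = y + x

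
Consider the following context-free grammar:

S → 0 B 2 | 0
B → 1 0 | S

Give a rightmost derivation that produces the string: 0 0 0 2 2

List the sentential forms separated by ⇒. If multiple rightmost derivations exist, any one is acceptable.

S ⇒ 0 B 2 ⇒ 0 S 2 ⇒ 0 0 B 2 2 ⇒ 0 0 S 2 2 ⇒ 0 0 0 2 2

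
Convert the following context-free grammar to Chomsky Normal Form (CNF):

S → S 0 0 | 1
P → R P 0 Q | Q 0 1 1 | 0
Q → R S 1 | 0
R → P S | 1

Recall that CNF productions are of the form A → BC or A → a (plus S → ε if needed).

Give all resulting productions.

T0 → 0; S → 1; T1 → 1; P → 0; Q → 0; R → 1; S → S X0; X0 → T0 T0; P → R X1; X1 → P X2; X2 → T0 Q; P → Q X3; X3 → T0 X4; X4 → T1 T1; Q → R X5; X5 → S T1; R → P S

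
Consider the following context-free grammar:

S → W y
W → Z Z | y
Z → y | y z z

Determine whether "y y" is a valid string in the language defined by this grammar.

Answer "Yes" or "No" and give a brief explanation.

Yes - a valid derivation exists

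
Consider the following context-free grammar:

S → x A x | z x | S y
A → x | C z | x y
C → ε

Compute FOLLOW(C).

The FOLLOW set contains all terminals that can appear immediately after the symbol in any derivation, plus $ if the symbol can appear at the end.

We compute FOLLOW(C) using the standard algorithm.
FOLLOW(S) starts with {$}.
FIRST(A) = {x, z}
FIRST(C) = {ε}
FIRST(S) = {x, z}
FOLLOW(A) = {x}
FOLLOW(C) = {z}
FOLLOW(S) = {$, y}
Therefore, FOLLOW(C) = {z}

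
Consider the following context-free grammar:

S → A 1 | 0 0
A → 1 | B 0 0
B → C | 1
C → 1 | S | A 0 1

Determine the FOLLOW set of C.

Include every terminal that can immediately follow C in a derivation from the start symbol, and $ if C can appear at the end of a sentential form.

We compute FOLLOW(C) using the standard algorithm.
FOLLOW(S) starts with {$}.
FIRST(A) = {0, 1}
FIRST(B) = {0, 1}
FIRST(C) = {0, 1}
FIRST(S) = {0, 1}
FOLLOW(A) = {0, 1}
FOLLOW(B) = {0}
FOLLOW(C) = {0}
FOLLOW(S) = {$, 0}
Therefore, FOLLOW(C) = {0}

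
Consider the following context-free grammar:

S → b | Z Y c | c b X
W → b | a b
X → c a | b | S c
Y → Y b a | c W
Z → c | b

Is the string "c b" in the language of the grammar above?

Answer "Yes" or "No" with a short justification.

No - no valid derivation exists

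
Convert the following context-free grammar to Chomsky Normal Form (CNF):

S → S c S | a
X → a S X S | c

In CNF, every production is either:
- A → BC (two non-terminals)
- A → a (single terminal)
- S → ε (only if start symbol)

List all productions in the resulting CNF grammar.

TC → c; S → a; TA → a; X → c; S → S X0; X0 → TC S; X → TA X1; X1 → S X2; X2 → X S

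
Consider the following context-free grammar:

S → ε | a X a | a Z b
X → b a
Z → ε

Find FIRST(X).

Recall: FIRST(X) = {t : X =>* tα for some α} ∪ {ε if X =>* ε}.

We compute FIRST(X) using the standard algorithm.
FIRST(S) = {a, ε}
FIRST(X) = {b}
FIRST(Z) = {ε}
Therefore, FIRST(X) = {b}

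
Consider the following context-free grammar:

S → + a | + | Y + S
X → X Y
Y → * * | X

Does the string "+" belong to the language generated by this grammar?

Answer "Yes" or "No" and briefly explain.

Yes - a valid derivation exists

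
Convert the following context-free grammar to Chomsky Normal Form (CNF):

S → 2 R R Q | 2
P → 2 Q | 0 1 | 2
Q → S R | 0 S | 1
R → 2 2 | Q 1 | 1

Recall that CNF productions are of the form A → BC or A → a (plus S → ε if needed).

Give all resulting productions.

T2 → 2; S → 2; T0 → 0; T1 → 1; P → 2; Q → 1; R → 1; S → T2 X0; X0 → R X1; X1 → R Q; P → T2 Q; P → T0 T1; Q → S R; Q → T0 S; R → T2 T2; R → Q T1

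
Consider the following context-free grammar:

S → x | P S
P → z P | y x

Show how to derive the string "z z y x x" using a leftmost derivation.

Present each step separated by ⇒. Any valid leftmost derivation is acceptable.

S ⇒ P S ⇒ z P S ⇒ z z P S ⇒ z z y x S ⇒ z z y x x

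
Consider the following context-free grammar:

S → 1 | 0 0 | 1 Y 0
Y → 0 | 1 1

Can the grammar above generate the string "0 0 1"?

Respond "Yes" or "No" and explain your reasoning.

No - no valid derivation exists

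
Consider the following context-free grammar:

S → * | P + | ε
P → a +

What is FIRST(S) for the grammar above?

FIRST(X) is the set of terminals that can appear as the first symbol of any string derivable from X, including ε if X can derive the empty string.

We compute FIRST(S) using the standard algorithm.
FIRST(P) = {a}
FIRST(S) = {*, a, ε}
Therefore, FIRST(S) = {*, a, ε}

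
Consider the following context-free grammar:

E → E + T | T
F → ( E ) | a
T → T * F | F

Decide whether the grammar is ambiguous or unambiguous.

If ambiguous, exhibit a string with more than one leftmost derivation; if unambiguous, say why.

Unambiguous - every string in the language has a unique leftmost derivation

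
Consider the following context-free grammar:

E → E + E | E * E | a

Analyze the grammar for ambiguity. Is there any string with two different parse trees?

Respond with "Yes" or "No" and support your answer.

Yes - the string 'a * a + a * a' has two distinct parse trees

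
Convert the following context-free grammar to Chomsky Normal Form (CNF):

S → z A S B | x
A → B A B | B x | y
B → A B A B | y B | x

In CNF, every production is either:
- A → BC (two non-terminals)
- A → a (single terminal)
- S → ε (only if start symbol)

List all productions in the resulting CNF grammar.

TZ → z; S → x; TX → x; A → y; TY → y; B → x; S → TZ X0; X0 → A X1; X1 → S B; A → B X2; X2 → A B; A → B TX; B → A X3; X3 → B X4; X4 → A B; B → TY B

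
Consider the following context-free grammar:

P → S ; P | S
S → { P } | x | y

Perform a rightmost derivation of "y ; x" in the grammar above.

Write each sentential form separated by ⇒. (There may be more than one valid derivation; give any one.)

P ⇒ S ; P ⇒ S ; S ⇒ S ; x ⇒ y ; x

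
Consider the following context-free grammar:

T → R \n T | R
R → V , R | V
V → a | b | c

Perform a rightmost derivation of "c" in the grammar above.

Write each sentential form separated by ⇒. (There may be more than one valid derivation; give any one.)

T ⇒ R ⇒ V ⇒ c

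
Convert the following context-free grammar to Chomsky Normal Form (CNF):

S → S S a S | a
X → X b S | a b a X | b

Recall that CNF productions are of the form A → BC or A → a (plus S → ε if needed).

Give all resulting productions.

TA → a; S → a; TB → b; X → b; S → S X0; X0 → S X1; X1 → TA S; X → X X2; X2 → TB S; X → TA X3; X3 → TB X4; X4 → TA X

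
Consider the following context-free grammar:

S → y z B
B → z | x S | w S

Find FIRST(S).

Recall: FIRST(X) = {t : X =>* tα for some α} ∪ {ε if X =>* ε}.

We compute FIRST(S) using the standard algorithm.
FIRST(B) = {w, x, z}
FIRST(S) = {y}
Therefore, FIRST(S) = {y}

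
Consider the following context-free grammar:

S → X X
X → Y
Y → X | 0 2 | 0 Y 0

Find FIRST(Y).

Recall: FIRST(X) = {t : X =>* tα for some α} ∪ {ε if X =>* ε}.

We compute FIRST(Y) using the standard algorithm.
FIRST(S) = {0}
FIRST(X) = {0}
FIRST(Y) = {0}
Therefore, FIRST(Y) = {0}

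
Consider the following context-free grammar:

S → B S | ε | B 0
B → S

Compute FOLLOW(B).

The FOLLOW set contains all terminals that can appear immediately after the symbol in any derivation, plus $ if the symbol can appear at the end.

We compute FOLLOW(B) using the standard algorithm.
FOLLOW(S) starts with {$}.
FIRST(B) = {0, ε}
FIRST(S) = {0, ε}
FOLLOW(B) = {$, 0}
FOLLOW(S) = {$, 0}
Therefore, FOLLOW(B) = {$, 0}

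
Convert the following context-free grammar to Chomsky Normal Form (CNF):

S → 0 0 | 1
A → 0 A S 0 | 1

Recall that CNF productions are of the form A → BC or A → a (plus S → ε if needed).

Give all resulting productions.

T0 → 0; S → 1; A → 1; S → T0 T0; A → T0 X0; X0 → A X1; X1 → S T0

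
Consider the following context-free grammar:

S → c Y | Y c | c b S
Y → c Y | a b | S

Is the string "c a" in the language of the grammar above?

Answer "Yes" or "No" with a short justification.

No - no valid derivation exists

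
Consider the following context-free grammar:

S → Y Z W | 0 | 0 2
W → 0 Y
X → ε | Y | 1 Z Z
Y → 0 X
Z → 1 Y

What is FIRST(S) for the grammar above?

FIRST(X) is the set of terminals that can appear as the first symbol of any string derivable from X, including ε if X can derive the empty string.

We compute FIRST(S) using the standard algorithm.
FIRST(S) = {0}
FIRST(W) = {0}
FIRST(X) = {0, 1, ε}
FIRST(Y) = {0}
FIRST(Z) = {1}
Therefore, FIRST(S) = {0}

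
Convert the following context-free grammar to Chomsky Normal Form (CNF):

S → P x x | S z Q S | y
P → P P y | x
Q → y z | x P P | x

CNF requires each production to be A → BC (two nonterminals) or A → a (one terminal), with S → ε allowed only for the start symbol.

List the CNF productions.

TX → x; TZ → z; S → y; TY → y; P → x; Q → x; S → P X0; X0 → TX TX; S → S X1; X1 → TZ X2; X2 → Q S; P → P X3; X3 → P TY; Q → TY TZ; Q → TX X4; X4 → P P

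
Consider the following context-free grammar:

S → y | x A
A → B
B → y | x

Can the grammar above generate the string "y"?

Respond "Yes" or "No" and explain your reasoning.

Yes - a valid derivation exists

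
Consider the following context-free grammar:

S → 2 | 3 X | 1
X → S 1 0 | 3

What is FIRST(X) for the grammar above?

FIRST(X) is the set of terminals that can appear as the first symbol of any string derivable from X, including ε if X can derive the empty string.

We compute FIRST(X) using the standard algorithm.
FIRST(S) = {1, 2, 3}
FIRST(X) = {1, 2, 3}
Therefore, FIRST(X) = {1, 2, 3}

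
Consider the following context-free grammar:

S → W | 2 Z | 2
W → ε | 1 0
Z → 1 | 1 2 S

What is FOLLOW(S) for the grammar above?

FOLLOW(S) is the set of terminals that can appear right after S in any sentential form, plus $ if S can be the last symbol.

We compute FOLLOW(S) using the standard algorithm.
FOLLOW(S) starts with {$}.
FIRST(S) = {1, 2, ε}
FIRST(W) = {1, ε}
FIRST(Z) = {1}
FOLLOW(S) = {$}
FOLLOW(W) = {$}
FOLLOW(Z) = {$}
Therefore, FOLLOW(S) = {$}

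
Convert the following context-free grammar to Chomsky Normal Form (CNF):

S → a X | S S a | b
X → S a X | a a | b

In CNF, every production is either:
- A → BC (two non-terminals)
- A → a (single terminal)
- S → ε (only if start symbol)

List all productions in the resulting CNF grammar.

TA → a; S → b; X → b; S → TA X; S → S X0; X0 → S TA; X → S X1; X1 → TA X; X → TA TA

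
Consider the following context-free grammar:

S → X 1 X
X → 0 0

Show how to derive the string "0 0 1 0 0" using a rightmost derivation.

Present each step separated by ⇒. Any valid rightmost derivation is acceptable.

S ⇒ X 1 X ⇒ X 1 0 0 ⇒ 0 0 1 0 0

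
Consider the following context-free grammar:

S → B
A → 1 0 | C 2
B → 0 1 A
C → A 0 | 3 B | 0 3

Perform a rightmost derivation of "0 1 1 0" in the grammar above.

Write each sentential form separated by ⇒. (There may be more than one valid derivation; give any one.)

S ⇒ B ⇒ 0 1 A ⇒ 0 1 1 0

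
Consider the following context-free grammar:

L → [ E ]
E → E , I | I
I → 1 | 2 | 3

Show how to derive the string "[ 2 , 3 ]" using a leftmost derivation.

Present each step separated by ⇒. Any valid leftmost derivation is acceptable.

L ⇒ [ E ] ⇒ [ E , I ] ⇒ [ I , I ] ⇒ [ 2 , I ] ⇒ [ 2 , 3 ]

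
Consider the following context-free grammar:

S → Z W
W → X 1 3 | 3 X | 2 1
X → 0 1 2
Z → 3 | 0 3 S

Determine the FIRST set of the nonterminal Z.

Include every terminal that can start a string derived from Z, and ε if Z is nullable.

We compute FIRST(Z) using the standard algorithm.
FIRST(S) = {0, 3}
FIRST(W) = {0, 2, 3}
FIRST(X) = {0}
FIRST(Z) = {0, 3}
Therefore, FIRST(Z) = {0, 3}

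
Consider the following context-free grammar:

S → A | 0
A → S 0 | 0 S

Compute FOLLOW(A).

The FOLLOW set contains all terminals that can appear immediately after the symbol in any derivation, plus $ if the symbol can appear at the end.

We compute FOLLOW(A) using the standard algorithm.
FOLLOW(S) starts with {$}.
FIRST(A) = {0}
FIRST(S) = {0}
FOLLOW(A) = {$, 0}
FOLLOW(S) = {$, 0}
Therefore, FOLLOW(A) = {$, 0}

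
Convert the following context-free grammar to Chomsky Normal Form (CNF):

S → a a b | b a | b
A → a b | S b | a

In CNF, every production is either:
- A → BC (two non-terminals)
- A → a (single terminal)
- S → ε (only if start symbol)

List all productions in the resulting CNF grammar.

TA → a; TB → b; S → b; A → a; S → TA X0; X0 → TA TB; S → TB TA; A → TA TB; A → S TB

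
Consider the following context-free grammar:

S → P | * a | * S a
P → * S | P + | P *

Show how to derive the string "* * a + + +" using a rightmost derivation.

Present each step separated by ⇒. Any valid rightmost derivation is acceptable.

S ⇒ P ⇒ P + ⇒ P + + ⇒ P + + + ⇒ * S + + + ⇒ * * a + + +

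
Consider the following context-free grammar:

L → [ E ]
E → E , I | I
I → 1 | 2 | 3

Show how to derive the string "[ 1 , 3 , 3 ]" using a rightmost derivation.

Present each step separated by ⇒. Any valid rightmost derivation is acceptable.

L ⇒ [ E ] ⇒ [ E , I ] ⇒ [ E , 3 ] ⇒ [ E , I , 3 ] ⇒ [ E , 3 , 3 ] ⇒ [ I , 3 , 3 ] ⇒ [ 1 , 3 , 3 ]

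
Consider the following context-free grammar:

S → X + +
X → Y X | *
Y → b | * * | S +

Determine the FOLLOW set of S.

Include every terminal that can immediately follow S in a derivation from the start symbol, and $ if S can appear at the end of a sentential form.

We compute FOLLOW(S) using the standard algorithm.
FOLLOW(S) starts with {$}.
FIRST(S) = {*, b}
FIRST(X) = {*, b}
FIRST(Y) = {*, b}
FOLLOW(S) = {$, +}
FOLLOW(X) = {+}
FOLLOW(Y) = {*, b}
Therefore, FOLLOW(S) = {$, +}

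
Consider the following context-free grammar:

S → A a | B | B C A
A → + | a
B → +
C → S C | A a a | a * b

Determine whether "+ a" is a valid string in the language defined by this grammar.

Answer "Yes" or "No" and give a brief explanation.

Yes - a valid derivation exists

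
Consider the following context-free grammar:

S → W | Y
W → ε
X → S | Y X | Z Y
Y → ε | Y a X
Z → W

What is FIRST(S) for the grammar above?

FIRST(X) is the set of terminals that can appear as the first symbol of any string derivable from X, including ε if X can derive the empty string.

We compute FIRST(S) using the standard algorithm.
FIRST(S) = {a, ε}
FIRST(W) = {ε}
FIRST(X) = {a, ε}
FIRST(Y) = {a, ε}
FIRST(Z) = {ε}
Therefore, FIRST(S) = {a, ε}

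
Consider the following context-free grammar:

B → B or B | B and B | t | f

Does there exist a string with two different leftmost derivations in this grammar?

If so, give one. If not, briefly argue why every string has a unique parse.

Yes - the string 'f and f or t and t or t or t' has two distinct leftmost derivations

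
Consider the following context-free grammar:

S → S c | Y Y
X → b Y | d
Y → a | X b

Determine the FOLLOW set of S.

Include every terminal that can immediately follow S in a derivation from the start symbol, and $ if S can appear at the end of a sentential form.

We compute FOLLOW(S) using the standard algorithm.
FOLLOW(S) starts with {$}.
FIRST(S) = {a, b, d}
FIRST(X) = {b, d}
FIRST(Y) = {a, b, d}
FOLLOW(S) = {$, c}
FOLLOW(X) = {b}
FOLLOW(Y) = {$, a, b, c, d}
Therefore, FOLLOW(S) = {$, c}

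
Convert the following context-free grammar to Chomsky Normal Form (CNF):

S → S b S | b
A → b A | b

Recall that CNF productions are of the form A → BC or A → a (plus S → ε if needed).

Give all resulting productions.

TB → b; S → b; A → b; S → S X0; X0 → TB S; A → TB A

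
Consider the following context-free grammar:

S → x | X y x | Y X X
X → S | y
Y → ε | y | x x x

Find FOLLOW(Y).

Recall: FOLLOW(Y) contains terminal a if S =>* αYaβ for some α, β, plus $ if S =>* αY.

We compute FOLLOW(Y) using the standard algorithm.
FOLLOW(S) starts with {$}.
FIRST(S) = {x, y}
FIRST(X) = {x, y}
FIRST(Y) = {x, y, ε}
FOLLOW(S) = {$, x, y}
FOLLOW(X) = {$, x, y}
FOLLOW(Y) = {x, y}
Therefore, FOLLOW(Y) = {x, y}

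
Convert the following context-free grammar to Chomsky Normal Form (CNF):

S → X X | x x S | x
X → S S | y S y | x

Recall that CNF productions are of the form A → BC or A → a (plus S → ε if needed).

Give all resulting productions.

TX → x; S → x; TY → y; X → x; S → X X; S → TX X0; X0 → TX S; X → S S; X → TY X1; X1 → S TY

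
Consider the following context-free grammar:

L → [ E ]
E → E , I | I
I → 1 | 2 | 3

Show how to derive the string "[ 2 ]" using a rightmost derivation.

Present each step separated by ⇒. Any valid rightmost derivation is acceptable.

L ⇒ [ E ] ⇒ [ I ] ⇒ [ 2 ]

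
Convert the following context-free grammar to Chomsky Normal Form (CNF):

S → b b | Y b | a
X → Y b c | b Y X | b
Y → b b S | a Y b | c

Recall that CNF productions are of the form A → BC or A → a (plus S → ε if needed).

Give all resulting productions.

TB → b; S → a; TC → c; X → b; TA → a; Y → c; S → TB TB; S → Y TB; X → Y X0; X0 → TB TC; X → TB X1; X1 → Y X; Y → TB X2; X2 → TB S; Y → TA X3; X3 → Y TB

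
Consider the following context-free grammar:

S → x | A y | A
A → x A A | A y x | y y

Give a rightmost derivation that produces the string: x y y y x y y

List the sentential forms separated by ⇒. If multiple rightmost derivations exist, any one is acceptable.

S ⇒ A ⇒ x A A ⇒ x A y y ⇒ x A y x y y ⇒ x y y y x y y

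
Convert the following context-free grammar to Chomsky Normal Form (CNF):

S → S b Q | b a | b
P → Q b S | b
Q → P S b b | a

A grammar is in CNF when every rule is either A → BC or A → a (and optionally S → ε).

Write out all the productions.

TB → b; TA → a; S → b; P → b; Q → a; S → S X0; X0 → TB Q; S → TB TA; P → Q X1; X1 → TB S; Q → P X2; X2 → S X3; X3 → TB TB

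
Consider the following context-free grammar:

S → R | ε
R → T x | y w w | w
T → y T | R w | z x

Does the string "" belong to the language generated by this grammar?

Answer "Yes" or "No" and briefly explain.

Yes - a valid derivation exists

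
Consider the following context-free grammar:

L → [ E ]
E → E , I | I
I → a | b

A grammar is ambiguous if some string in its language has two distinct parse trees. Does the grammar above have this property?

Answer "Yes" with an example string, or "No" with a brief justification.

No - the grammar is unambiguous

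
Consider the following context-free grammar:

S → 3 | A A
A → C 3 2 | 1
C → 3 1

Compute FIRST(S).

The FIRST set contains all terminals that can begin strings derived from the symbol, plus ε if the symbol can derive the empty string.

We compute FIRST(S) using the standard algorithm.
FIRST(A) = {1, 3}
FIRST(C) = {3}
FIRST(S) = {1, 3}
Therefore, FIRST(S) = {1, 3}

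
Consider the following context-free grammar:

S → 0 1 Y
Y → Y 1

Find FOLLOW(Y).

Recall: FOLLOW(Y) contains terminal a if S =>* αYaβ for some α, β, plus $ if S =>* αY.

We compute FOLLOW(Y) using the standard algorithm.
FOLLOW(S) starts with {$}.
FIRST(S) = {0}
FIRST(Y) = {}
FOLLOW(S) = {$}
FOLLOW(Y) = {$, 1}
Therefore, FOLLOW(Y) = {$, 1}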